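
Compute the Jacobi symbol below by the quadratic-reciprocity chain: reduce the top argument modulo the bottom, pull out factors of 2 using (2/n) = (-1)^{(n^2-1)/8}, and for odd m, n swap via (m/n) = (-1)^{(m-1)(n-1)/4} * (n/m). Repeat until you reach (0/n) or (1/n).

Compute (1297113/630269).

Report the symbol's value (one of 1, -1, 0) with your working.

(1297113/630269): 1297113 mod 630269 = 36575, so (1297113/630269) = (36575/630269)
flip (36575/630269) -> (630269/36575): both odd, 36575 mod 4 = 3, 630269 mod 4 = 1, so the flip contributes +1; sign now +1
(630269/36575): 630269 mod 36575 = 8494, so (630269/36575) = (8494/36575)
factor out 2^1: 8494 = 2^1·4247; with 36575 mod 8 = 7, (2/36575) = +1; sign now +1; continue with (4247/36575)
flip (4247/36575) -> (36575/4247): both odd, 4247 mod 4 = 3, 36575 mod 4 = 3, so the flip contributes -1; sign now -1
(36575/4247): 36575 mod 4247 = 2599, so (36575/4247) = (2599/4247)
flip (2599/4247) -> (4247/2599): both odd, 2599 mod 4 = 3, 4247 mod 4 = 3, so the flip contributes -1; sign now +1
(4247/2599): 4247 mod 2599 = 1648, so (4247/2599) = (1648/2599)
factor out 2^4: 1648 = 2^4·103; with 2599 mod 8 = 7, (2/2599) = +1; sign now +1; continue with (103/2599)
flip (103/2599) -> (2599/103): both odd, 103 mod 4 = 3, 2599 mod 4 = 3, so the flip contributes -1; sign now -1
(2599/103): 2599 mod 103 = 24, so (2599/103) = (24/103)
factor out 2^3: 24 = 2^3·3; with 103 mod 8 = 7, (2/103) = +1; sign now -1; continue with (3/103)
flip (3/103) -> (103/3): both odd, 3 mod 4 = 3, 103 mod 4 = 3, so the flip contributes -1; sign now +1
(103/3): 103 mod 3 = 1, so (103/3) = (1/3)
reached (1/3) = 1, so the symbol is +1

1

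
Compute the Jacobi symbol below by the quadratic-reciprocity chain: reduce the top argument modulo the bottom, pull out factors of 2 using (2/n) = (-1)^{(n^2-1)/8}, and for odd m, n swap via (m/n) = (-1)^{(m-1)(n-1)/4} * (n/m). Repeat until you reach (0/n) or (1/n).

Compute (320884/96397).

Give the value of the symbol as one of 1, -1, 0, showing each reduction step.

-1

(320884/96397) = (31693/96397)   [reduce mod 96397]
reciprocity: (31693/96397) = +1·(96397/31693) since 31693 mod 4 = 1, 96397 mod 4 = 1; sign now +1
(96397/31693) = (1318/31693)   [reduce mod 31693]
1318 = 2^1·659; (2/31693) = -1 since 31693 mod 8 = 5, so (1318/31693) = (-1)^1·(659/31693); sign now -1
reciprocity: (659/31693) = +1·(31693/659) since 659 mod 4 = 3, 31693 mod 4 = 1; sign now -1
(31693/659) = (61/659)   [reduce mod 659]
reciprocity: (61/659) = +1·(659/61) since 61 mod 4 = 1, 659 mod 4 = 3; sign now -1
(659/61) = (49/61)   [reduce mod 61]
reciprocity: (49/61) = +1·(61/49) since 49 mod 4 = 1, 61 mod 4 = 1; sign now -1
(61/49) = (12/49)   [reduce mod 49]
12 = 2^2·3; (2/49) = +1 since 49 mod 8 = 1, so (12/49) = (+1)^2·(3/49); sign now -1
reciprocity: (3/49) = +1·(49/3) since 3 mod 4 = 3, 49 mod 4 = 1; sign now -1
(49/3) = (1/3)   [reduce mod 3]
(1/3) = 1; final value = sign = -1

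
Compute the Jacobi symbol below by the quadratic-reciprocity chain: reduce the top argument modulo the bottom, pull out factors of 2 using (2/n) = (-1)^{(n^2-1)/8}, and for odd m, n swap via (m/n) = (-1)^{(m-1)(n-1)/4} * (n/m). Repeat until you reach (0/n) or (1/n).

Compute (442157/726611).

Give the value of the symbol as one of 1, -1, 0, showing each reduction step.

flip (442157/726611) -> (726611/442157): both odd, 442157 mod 4 = 1, 726611 mod 4 = 3, so the flip contributes +1; sign now +1
(726611/442157): 726611 mod 442157 = 284454, so (726611/442157) = (284454/442157)
factor out 2^1: 284454 = 2^1·142227; with 442157 mod 8 = 5, (2/442157) = -1; sign now -1; continue with (142227/442157)
flip (142227/442157) -> (442157/142227): both odd, 142227 mod 4 = 3, 442157 mod 4 = 1, so the flip contributes +1; sign now -1
(442157/142227): 442157 mod 142227 = 15476, so (442157/142227) = (15476/142227)
factor out 2^2: 15476 = 2^2·3869; with 142227 mod 8 = 3, (2/142227) = -1; sign now -1; continue with (3869/142227)
flip (3869/142227) -> (142227/3869): both odd, 3869 mod 4 = 1, 142227 mod 4 = 3, so the flip contributes +1; sign now -1
(142227/3869): 142227 mod 3869 = 2943, so (142227/3869) = (2943/3869)
flip (2943/3869) -> (3869/2943): both odd, 2943 mod 4 = 3, 3869 mod 4 = 1, so the flip contributes +1; sign now -1
(3869/2943): 3869 mod 2943 = 926, so (3869/2943) = (926/2943)
factor out 2^1: 926 = 2^1·463; with 2943 mod 8 = 7, (2/2943) = +1; sign now -1; continue with (463/2943)
flip (463/2943) -> (2943/463): both odd, 463 mod 4 = 3, 2943 mod 4 = 3, so the flip contributes -1; sign now +1
(2943/463): 2943 mod 463 = 165, so (2943/463) = (165/463)
flip (165/463) -> (463/165): both odd, 165 mod 4 = 1, 463 mod 4 = 3, so the flip contributes +1; sign now +1
(463/165): 463 mod 165 = 133, so (463/165) = (133/165)
flip (133/165) -> (165/133): both odd, 133 mod 4 = 1, 165 mod 4 = 1, so the flip contributes +1; sign now +1
(165/133): 165 mod 133 = 32, so (165/133) = (32/133)
factor out 2^5: 32 = 2^5·1; with 133 mod 8 = 5, (2/133) = -1; sign now -1; continue with (1/133)
reached (1/133) = 1, so the symbol is -1

-1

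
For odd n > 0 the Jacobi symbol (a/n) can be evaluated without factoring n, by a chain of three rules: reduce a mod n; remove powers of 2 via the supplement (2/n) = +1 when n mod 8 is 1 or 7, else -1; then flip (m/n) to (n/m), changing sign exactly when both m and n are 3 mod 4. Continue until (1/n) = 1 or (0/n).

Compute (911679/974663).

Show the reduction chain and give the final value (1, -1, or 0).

1

flip (911679/974663) -> (974663/911679): both odd, 911679 mod 4 = 3, 974663 mod 4 = 3, so the flip contributes -1; sign now -1
(974663/911679): 974663 mod 911679 = 62984, so (974663/911679) = (62984/911679)
factor out 2^3: 62984 = 2^3·7873; with 911679 mod 8 = 7, (2/911679) = +1; sign now -1; continue with (7873/911679)
flip (7873/911679) -> (911679/7873): both odd, 7873 mod 4 = 1, 911679 mod 4 = 3, so the flip contributes +1; sign now -1
(911679/7873): 911679 mod 7873 = 6284, so (911679/7873) = (6284/7873)
factor out 2^2: 6284 = 2^2·1571; with 7873 mod 8 = 1, (2/7873) = +1; sign now -1; continue with (1571/7873)
flip (1571/7873) -> (7873/1571): both odd, 1571 mod 4 = 3, 7873 mod 4 = 1, so the flip contributes +1; sign now -1
(7873/1571): 7873 mod 1571 = 18, so (7873/1571) = (18/1571)
factor out 2^1: 18 = 2^1·9; with 1571 mod 8 = 3, (2/1571) = -1; sign now +1; continue with (9/1571)
flip (9/1571) -> (1571/9): both odd, 9 mod 4 = 1, 1571 mod 4 = 3, so the flip contributes +1; sign now +1
(1571/9): 1571 mod 9 = 5, so (1571/9) = (5/9)
flip (5/9) -> (9/5): both odd, 5 mod 4 = 1, 9 mod 4 = 1, so the flip contributes +1; sign now +1
(9/5): 9 mod 5 = 4, so (9/5) = (4/5)
factor out 2^2: 4 = 2^2·1; with 5 mod 8 = 5, (2/5) = -1; sign now +1; continue with (1/5)
reached (1/5) = 1, so the symbol is +1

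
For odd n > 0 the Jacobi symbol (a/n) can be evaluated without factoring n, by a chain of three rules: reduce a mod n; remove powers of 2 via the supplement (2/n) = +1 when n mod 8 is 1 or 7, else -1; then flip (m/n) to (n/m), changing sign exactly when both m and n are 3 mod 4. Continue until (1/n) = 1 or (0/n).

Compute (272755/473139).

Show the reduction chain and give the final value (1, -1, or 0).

1

reciprocity: (272755/473139) = -1·(473139/272755) since 272755 mod 4 = 3, 473139 mod 4 = 3; sign now -1
(473139/272755) = (200384/272755)   [reduce mod 272755]
200384 = 2^6·3131; (2/272755) = -1 since 272755 mod 8 = 3, so (200384/272755) = (-1)^6·(3131/272755); sign now -1
reciprocity: (3131/272755) = -1·(272755/3131) since 3131 mod 4 = 3, 272755 mod 4 = 3; sign now +1
(272755/3131) = (358/3131)   [reduce mod 3131]
358 = 2^1·179; (2/3131) = -1 since 3131 mod 8 = 3, so (358/3131) = (-1)^1·(179/3131); sign now -1
reciprocity: (179/3131) = -1·(3131/179) since 179 mod 4 = 3, 3131 mod 4 = 3; sign now +1
(3131/179) = (88/179)   [reduce mod 179]
88 = 2^3·11; (2/179) = -1 since 179 mod 8 = 3, so (88/179) = (-1)^3·(11/179); sign now -1
reciprocity: (11/179) = -1·(179/11) since 11 mod 4 = 3, 179 mod 4 = 3; sign now +1
(179/11) = (3/11)   [reduce mod 11]
reciprocity: (3/11) = -1·(11/3) since 3 mod 4 = 3, 11 mod 4 = 3; sign now -1
(11/3) = (2/3)   [reduce mod 3]
2 = 2^1·1; (2/3) = -1 since 3 mod 8 = 3, so (2/3) = (-1)^1·(1/3); sign now +1
(1/3) = 1; final value = sign = +1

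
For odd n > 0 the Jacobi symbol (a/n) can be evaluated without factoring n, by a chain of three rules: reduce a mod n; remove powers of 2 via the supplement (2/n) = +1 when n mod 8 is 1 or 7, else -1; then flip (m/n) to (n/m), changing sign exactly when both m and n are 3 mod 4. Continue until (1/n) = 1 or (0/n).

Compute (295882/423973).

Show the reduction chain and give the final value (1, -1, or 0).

1

295882 = 2^1·147941; (2/423973) = -1 since 423973 mod 8 = 5, so (295882/423973) = (-1)^1·(147941/423973); sign now -1
reciprocity: (147941/423973) = +1·(423973/147941) since 147941 mod 4 = 1, 423973 mod 4 = 1; sign now -1
(423973/147941) = (128091/147941)   [reduce mod 147941]
reciprocity: (128091/147941) = +1·(147941/128091) since 128091 mod 4 = 3, 147941 mod 4 = 1; sign now -1
(147941/128091) = (19850/128091)   [reduce mod 128091]
19850 = 2^1·9925; (2/128091) = -1 since 128091 mod 8 = 3, so (19850/128091) = (-1)^1·(9925/128091); sign now +1
reciprocity: (9925/128091) = +1·(128091/9925) since 9925 mod 4 = 1, 128091 mod 4 = 3; sign now +1
(128091/9925) = (8991/9925)   [reduce mod 9925]
reciprocity: (8991/9925) = +1·(9925/8991) since 8991 mod 4 = 3, 9925 mod 4 = 1; sign now +1
(9925/8991) = (934/8991)   [reduce mod 8991]
934 = 2^1·467; (2/8991) = +1 since 8991 mod 8 = 7, so (934/8991) = (+1)^1·(467/8991); sign now +1
reciprocity: (467/8991) = -1·(8991/467) since 467 mod 4 = 3, 8991 mod 4 = 3; sign now -1
(8991/467) = (118/467)   [reduce mod 467]
118 = 2^1·59; (2/467) = -1 since 467 mod 8 = 3, so (118/467) = (-1)^1·(59/467); sign now +1
reciprocity: (59/467) = -1·(467/59) since 59 mod 4 = 3, 467 mod 4 = 3; sign now -1
(467/59) = (54/59)   [reduce mod 59]
54 = 2^1·27; (2/59) = -1 since 59 mod 8 = 3, so (54/59) = (-1)^1·(27/59); sign now +1
reciprocity: (27/59) = -1·(59/27) since 27 mod 4 = 3, 59 mod 4 = 3; sign now -1
(59/27) = (5/27)   [reduce mod 27]
reciprocity: (5/27) = +1·(27/5) since 5 mod 4 = 1, 27 mod 4 = 3; sign now -1
(27/5) = (2/5)   [reduce mod 5]
2 = 2^1·1; (2/5) = -1 since 5 mod 8 = 5, so (2/5) = (-1)^1·(1/5); sign now +1
(1/5) = 1; final value = sign = +1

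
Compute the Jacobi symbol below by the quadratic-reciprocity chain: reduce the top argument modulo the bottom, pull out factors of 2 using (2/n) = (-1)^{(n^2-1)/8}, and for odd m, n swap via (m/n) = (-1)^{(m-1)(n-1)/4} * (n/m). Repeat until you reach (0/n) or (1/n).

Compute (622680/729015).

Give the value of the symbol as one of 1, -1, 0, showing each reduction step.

0

622680 = 2^3·77835; (2/729015) = +1 since 729015 mod 8 = 7, so (622680/729015) = (+1)^3·(77835/729015); sign now +1
reciprocity: (77835/729015) = -1·(729015/77835) since 77835 mod 4 = 3, 729015 mod 4 = 3; sign now -1
(729015/77835) = (28500/77835)   [reduce mod 77835]
28500 = 2^2·7125; (2/77835) = -1 since 77835 mod 8 = 3, so (28500/77835) = (-1)^2·(7125/77835); sign now -1
reciprocity: (7125/77835) = +1·(77835/7125) since 7125 mod 4 = 1, 77835 mod 4 = 3; sign now -1
(77835/7125) = (6585/7125)   [reduce mod 7125]
reciprocity: (6585/7125) = +1·(7125/6585) since 6585 mod 4 = 1, 7125 mod 4 = 1; sign now -1
(7125/6585) = (540/6585)   [reduce mod 6585]
540 = 2^2·135; (2/6585) = +1 since 6585 mod 8 = 1, so (540/6585) = (+1)^2·(135/6585); sign now -1
reciprocity: (135/6585) = +1·(6585/135) since 135 mod 4 = 3, 6585 mod 4 = 1; sign now -1
(6585/135) = (105/135)   [reduce mod 135]
reciprocity: (105/135) = +1·(135/105) since 105 mod 4 = 1, 135 mod 4 = 3; sign now -1
(135/105) = (30/105)   [reduce mod 105]
30 = 2^1·15; (2/105) = +1 since 105 mod 8 = 1, so (30/105) = (+1)^1·(15/105); sign now -1
reciprocity: (15/105) = +1·(105/15) since 15 mod 4 = 3, 105 mod 4 = 1; sign now -1
(105/15) = (0/15)   [reduce mod 15]
(0/15) = 0   [gcd(a, n) > 1]; final value = 0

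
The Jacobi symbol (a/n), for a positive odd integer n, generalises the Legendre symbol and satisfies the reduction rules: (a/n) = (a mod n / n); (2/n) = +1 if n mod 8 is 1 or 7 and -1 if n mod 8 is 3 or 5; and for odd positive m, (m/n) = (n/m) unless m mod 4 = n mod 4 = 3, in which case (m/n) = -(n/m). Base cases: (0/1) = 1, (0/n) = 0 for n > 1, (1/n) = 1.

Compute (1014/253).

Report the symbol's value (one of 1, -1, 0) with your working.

-1

(1014/253) = (2/253)   [reduce mod 253]
2 = 2^1·1; (2/253) = -1 since 253 mod 8 = 5, so (2/253) = (-1)^1·(1/253); sign now -1
(1/253) = 1; final value = sign = -1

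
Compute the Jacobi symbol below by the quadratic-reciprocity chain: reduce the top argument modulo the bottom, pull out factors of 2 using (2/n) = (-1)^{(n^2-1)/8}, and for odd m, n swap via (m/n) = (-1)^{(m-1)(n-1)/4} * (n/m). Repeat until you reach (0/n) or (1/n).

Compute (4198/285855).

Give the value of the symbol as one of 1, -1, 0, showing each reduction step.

4198 = 2^1·2099; (2/285855) = +1 since 285855 mod 8 = 7, so (4198/285855) = (+1)^1·(2099/285855); sign now +1
reciprocity: (2099/285855) = -1·(285855/2099) since 2099 mod 4 = 3, 285855 mod 4 = 3; sign now -1
(285855/2099) = (391/2099)   [reduce mod 2099]
reciprocity: (391/2099) = -1·(2099/391) since 391 mod 4 = 3, 2099 mod 4 = 3; sign now +1
(2099/391) = (144/391)   [reduce mod 391]
144 = 2^4·9; (2/391) = +1 since 391 mod 8 = 7, so (144/391) = (+1)^4·(9/391); sign now +1
reciprocity: (9/391) = +1·(391/9) since 9 mod 4 = 1, 391 mod 4 = 3; sign now +1
(391/9) = (4/9)   [reduce mod 9]
4 = 2^2·1; (2/9) = +1 since 9 mod 8 = 1, so (4/9) = (+1)^2·(1/9); sign now +1
(1/9) = 1; final value = sign = +1

1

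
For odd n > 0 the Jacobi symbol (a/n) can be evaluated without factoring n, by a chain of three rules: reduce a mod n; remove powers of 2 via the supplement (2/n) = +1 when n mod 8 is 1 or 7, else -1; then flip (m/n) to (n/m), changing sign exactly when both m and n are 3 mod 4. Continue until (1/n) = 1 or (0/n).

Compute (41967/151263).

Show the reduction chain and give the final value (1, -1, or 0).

reciprocity: (41967/151263) = -1·(151263/41967) since 41967 mod 4 = 3, 151263 mod 4 = 3; sign now -1
(151263/41967) = (25362/41967)   [reduce mod 41967]
25362 = 2^1·12681; (2/41967) = +1 since 41967 mod 8 = 7, so (25362/41967) = (+1)^1·(12681/41967); sign now -1
reciprocity: (12681/41967) = +1·(41967/12681) since 12681 mod 4 = 1, 41967 mod 4 = 3; sign now -1
(41967/12681) = (3924/12681)   [reduce mod 12681]
3924 = 2^2·981; (2/12681) = +1 since 12681 mod 8 = 1, so (3924/12681) = (+1)^2·(981/12681); sign now -1
reciprocity: (981/12681) = +1·(12681/981) since 981 mod 4 = 1, 12681 mod 4 = 1; sign now -1
(12681/981) = (909/981)   [reduce mod 981]
reciprocity: (909/981) = +1·(981/909) since 909 mod 4 = 1, 981 mod 4 = 1; sign now -1
(981/909) = (72/909)   [reduce mod 909]
72 = 2^3·9; (2/909) = -1 since 909 mod 8 = 5, so (72/909) = (-1)^3·(9/909); sign now +1
reciprocity: (9/909) = +1·(909/9) since 9 mod 4 = 1, 909 mod 4 = 1; sign now +1
(909/9) = (0/9)   [reduce mod 9]
(0/9) = 0   [gcd(a, n) > 1]; final value = 0

0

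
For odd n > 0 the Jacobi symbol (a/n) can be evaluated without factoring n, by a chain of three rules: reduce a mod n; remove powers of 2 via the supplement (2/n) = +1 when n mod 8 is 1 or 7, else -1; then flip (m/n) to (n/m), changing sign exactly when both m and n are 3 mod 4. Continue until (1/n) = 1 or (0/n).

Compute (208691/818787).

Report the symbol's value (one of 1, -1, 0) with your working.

-1

flip (208691/818787) -> (818787/208691): both odd, 208691 mod 4 = 3, 818787 mod 4 = 3, so the flip contributes -1; sign now -1
(818787/208691): 818787 mod 208691 = 192714, so (818787/208691) = (192714/208691)
factor out 2^1: 192714 = 2^1·96357; with 208691 mod 8 = 3, (2/208691) = -1; sign now +1; continue with (96357/208691)
flip (96357/208691) -> (208691/96357): both odd, 96357 mod 4 = 1, 208691 mod 4 = 3, so the flip contributes +1; sign now +1
(208691/96357): 208691 mod 96357 = 15977, so (208691/96357) = (15977/96357)
flip (15977/96357) -> (96357/15977): both odd, 15977 mod 4 = 1, 96357 mod 4 = 1, so the flip contributes +1; sign now +1
(96357/15977): 96357 mod 15977 = 495, so (96357/15977) = (495/15977)
flip (495/15977) -> (15977/495): both odd, 495 mod 4 = 3, 15977 mod 4 = 1, so the flip contributes +1; sign now +1
(15977/495): 15977 mod 495 = 137, so (15977/495) = (137/495)
flip (137/495) -> (495/137): both odd, 137 mod 4 = 1, 495 mod 4 = 3, so the flip contributes +1; sign now +1
(495/137): 495 mod 137 = 84, so (495/137) = (84/137)
factor out 2^2: 84 = 2^2·21; with 137 mod 8 = 1, (2/137) = +1; sign now +1; continue with (21/137)
flip (21/137) -> (137/21): both odd, 21 mod 4 = 1, 137 mod 4 = 1, so the flip contributes +1; sign now +1
(137/21): 137 mod 21 = 11, so (137/21) = (11/21)
flip (11/21) -> (21/11): both odd, 11 mod 4 = 3, 21 mod 4 = 1, so the flip contributes +1; sign now +1
(21/11): 21 mod 11 = 10, so (21/11) = (10/11)
factor out 2^1: 10 = 2^1·5; with 11 mod 8 = 3, (2/11) = -1; sign now -1; continue with (5/11)
flip (5/11) -> (11/5): both odd, 5 mod 4 = 1, 11 mod 4 = 3, so the flip contributes +1; sign now -1
(11/5): 11 mod 5 = 1, so (11/5) = (1/5)
reached (1/5) = 1, so the symbol is -1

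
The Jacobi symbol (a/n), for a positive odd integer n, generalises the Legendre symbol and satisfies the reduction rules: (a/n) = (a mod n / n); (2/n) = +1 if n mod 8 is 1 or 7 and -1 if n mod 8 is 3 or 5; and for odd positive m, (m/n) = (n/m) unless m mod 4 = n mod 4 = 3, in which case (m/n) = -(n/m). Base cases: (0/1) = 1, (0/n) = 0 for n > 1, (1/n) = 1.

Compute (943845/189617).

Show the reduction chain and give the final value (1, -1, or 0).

-1

(943845/189617): 943845 mod 189617 = 185377, so (943845/189617) = (185377/189617)
flip (185377/189617) -> (189617/185377): both odd, 185377 mod 4 = 1, 189617 mod 4 = 1, so the flip contributes +1; sign now +1
(189617/185377): 189617 mod 185377 = 4240, so (189617/185377) = (4240/185377)
factor out 2^4: 4240 = 2^4·265; with 185377 mod 8 = 1, (2/185377) = +1; sign now +1; continue with (265/185377)
flip (265/185377) -> (185377/265): both odd, 265 mod 4 = 1, 185377 mod 4 = 1, so the flip contributes +1; sign now +1
(185377/265): 185377 mod 265 = 142, so (185377/265) = (142/265)
factor out 2^1: 142 = 2^1·71; with 265 mod 8 = 1, (2/265) = +1; sign now +1; continue with (71/265)
flip (71/265) -> (265/71): both odd, 71 mod 4 = 3, 265 mod 4 = 1, so the flip contributes +1; sign now +1
(265/71): 265 mod 71 = 52, so (265/71) = (52/71)
factor out 2^2: 52 = 2^2·13; with 71 mod 8 = 7, (2/71) = +1; sign now +1; continue with (13/71)
flip (13/71) -> (71/13): both odd, 13 mod 4 = 1, 71 mod 4 = 3, so the flip contributes +1; sign now +1
(71/13): 71 mod 13 = 6, so (71/13) = (6/13)
factor out 2^1: 6 = 2^1·3; with 13 mod 8 = 5, (2/13) = -1; sign now -1; continue with (3/13)
flip (3/13) -> (13/3): both odd, 3 mod 4 = 3, 13 mod 4 = 1, so the flip contributes +1; sign now -1
(13/3): 13 mod 3 = 1, so (13/3) = (1/3)
reached (1/3) = 1, so the symbol is -1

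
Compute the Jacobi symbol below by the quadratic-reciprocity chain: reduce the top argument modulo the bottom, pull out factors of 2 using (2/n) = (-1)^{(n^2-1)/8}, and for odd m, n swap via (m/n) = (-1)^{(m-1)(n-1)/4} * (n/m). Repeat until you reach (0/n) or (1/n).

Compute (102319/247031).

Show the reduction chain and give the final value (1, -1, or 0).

-1

flip (102319/247031) -> (247031/102319): both odd, 102319 mod 4 = 3, 247031 mod 4 = 3, so the flip contributes -1; sign now -1
(247031/102319): 247031 mod 102319 = 42393, so (247031/102319) = (42393/102319)
flip (42393/102319) -> (102319/42393): both odd, 42393 mod 4 = 1, 102319 mod 4 = 3, so the flip contributes +1; sign now -1
(102319/42393): 102319 mod 42393 = 17533, so (102319/42393) = (17533/42393)
flip (17533/42393) -> (42393/17533): both odd, 17533 mod 4 = 1, 42393 mod 4 = 1, so the flip contributes +1; sign now -1
(42393/17533): 42393 mod 17533 = 7327, so (42393/17533) = (7327/17533)
flip (7327/17533) -> (17533/7327): both odd, 7327 mod 4 = 3, 17533 mod 4 = 1, so the flip contributes +1; sign now -1
(17533/7327): 17533 mod 7327 = 2879, so (17533/7327) = (2879/7327)
flip (2879/7327) -> (7327/2879): both odd, 2879 mod 4 = 3, 7327 mod 4 = 3, so the flip contributes -1; sign now +1
(7327/2879): 7327 mod 2879 = 1569, so (7327/2879) = (1569/2879)
flip (1569/2879) -> (2879/1569): both odd, 1569 mod 4 = 1, 2879 mod 4 = 3, so the flip contributes +1; sign now +1
(2879/1569): 2879 mod 1569 = 1310, so (2879/1569) = (1310/1569)
factor out 2^1: 1310 = 2^1·655; with 1569 mod 8 = 1, (2/1569) = +1; sign now +1; continue with (655/1569)
flip (655/1569) -> (1569/655): both odd, 655 mod 4 = 3, 1569 mod 4 = 1, so the flip contributes +1; sign now +1
(1569/655): 1569 mod 655 = 259, so (1569/655) = (259/655)
flip (259/655) -> (655/259): both odd, 259 mod 4 = 3, 655 mod 4 = 3, so the flip contributes -1; sign now -1
(655/259): 655 mod 259 = 137, so (655/259) = (137/259)
flip (137/259) -> (259/137): both odd, 137 mod 4 = 1, 259 mod 4 = 3, so the flip contributes +1; sign now -1
(259/137): 259 mod 137 = 122, so (259/137) = (122/137)
factor out 2^1: 122 = 2^1·61; with 137 mod 8 = 1, (2/137) = +1; sign now -1; continue with (61/137)
flip (61/137) -> (137/61): both odd, 61 mod 4 = 1, 137 mod 4 = 1, so the flip contributes +1; sign now -1
(137/61): 137 mod 61 = 15, so (137/61) = (15/61)
flip (15/61) -> (61/15): both odd, 15 mod 4 = 3, 61 mod 4 = 1, so the flip contributes +1; sign now -1
(61/15): 61 mod 15 = 1, so (61/15) = (1/15)
reached (1/15) = 1, so the symbol is -1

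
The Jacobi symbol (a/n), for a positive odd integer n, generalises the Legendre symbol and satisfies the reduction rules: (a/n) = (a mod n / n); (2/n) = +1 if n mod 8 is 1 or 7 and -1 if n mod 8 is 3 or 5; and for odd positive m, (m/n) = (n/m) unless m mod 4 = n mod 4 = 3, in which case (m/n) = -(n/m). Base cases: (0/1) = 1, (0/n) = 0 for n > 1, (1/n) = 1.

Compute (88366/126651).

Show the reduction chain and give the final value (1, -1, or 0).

1

88366 = 2^1·44183; (2/126651) = -1 since 126651 mod 8 = 3, so (88366/126651) = (-1)^1·(44183/126651); sign now -1
reciprocity: (44183/126651) = -1·(126651/44183) since 44183 mod 4 = 3, 126651 mod 4 = 3; sign now +1
(126651/44183) = (38285/44183)   [reduce mod 44183]
reciprocity: (38285/44183) = +1·(44183/38285) since 38285 mod 4 = 1, 44183 mod 4 = 3; sign now +1
(44183/38285) = (5898/38285)   [reduce mod 38285]
5898 = 2^1·2949; (2/38285) = -1 since 38285 mod 8 = 5, so (5898/38285) = (-1)^1·(2949/38285); sign now -1
reciprocity: (2949/38285) = +1·(38285/2949) since 2949 mod 4 = 1, 38285 mod 4 = 1; sign now -1
(38285/2949) = (2897/2949)   [reduce mod 2949]
reciprocity: (2897/2949) = +1·(2949/2897) since 2897 mod 4 = 1, 2949 mod 4 = 1; sign now -1
(2949/2897) = (52/2897)   [reduce mod 2897]
52 = 2^2·13; (2/2897) = +1 since 2897 mod 8 = 1, so (52/2897) = (+1)^2·(13/2897); sign now -1
reciprocity: (13/2897) = +1·(2897/13) since 13 mod 4 = 1, 2897 mod 4 = 1; sign now -1
(2897/13) = (11/13)   [reduce mod 13]
reciprocity: (11/13) = +1·(13/11) since 11 mod 4 = 3, 13 mod 4 = 1; sign now -1
(13/11) = (2/11)   [reduce mod 11]
2 = 2^1·1; (2/11) = -1 since 11 mod 8 = 3, so (2/11) = (-1)^1·(1/11); sign now +1
(1/11) = 1; final value = sign = +1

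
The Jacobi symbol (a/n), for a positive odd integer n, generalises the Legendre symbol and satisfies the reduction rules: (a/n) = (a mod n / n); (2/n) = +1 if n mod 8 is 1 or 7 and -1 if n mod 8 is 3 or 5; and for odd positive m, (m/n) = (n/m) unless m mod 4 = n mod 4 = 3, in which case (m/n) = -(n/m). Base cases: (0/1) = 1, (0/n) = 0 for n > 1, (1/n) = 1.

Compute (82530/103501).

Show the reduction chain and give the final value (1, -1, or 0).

82530 = 2^1·41265; (2/103501) = -1 since 103501 mod 8 = 5, so (82530/103501) = (-1)^1·(41265/103501); sign now -1
reciprocity: (41265/103501) = +1·(103501/41265) since 41265 mod 4 = 1, 103501 mod 4 = 1; sign now -1
(103501/41265) = (20971/41265)   [reduce mod 41265]
reciprocity: (20971/41265) = +1·(41265/20971) since 20971 mod 4 = 3, 41265 mod 4 = 1; sign now -1
(41265/20971) = (20294/20971)   [reduce mod 20971]
20294 = 2^1·10147; (2/20971) = -1 since 20971 mod 8 = 3, so (20294/20971) = (-1)^1·(10147/20971); sign now +1
reciprocity: (10147/20971) = -1·(20971/10147) since 10147 mod 4 = 3, 20971 mod 4 = 3; sign now -1
(20971/10147) = (677/10147)   [reduce mod 10147]
reciprocity: (677/10147) = +1·(10147/677) since 677 mod 4 = 1, 10147 mod 4 = 3; sign now -1
(10147/677) = (669/677)   [reduce mod 677]
reciprocity: (669/677) = +1·(677/669) since 669 mod 4 = 1, 677 mod 4 = 1; sign now -1
(677/669) = (8/669)   [reduce mod 669]
8 = 2^3·1; (2/669) = -1 since 669 mod 8 = 5, so (8/669) = (-1)^3·(1/669); sign now +1
(1/669) = 1; final value = sign = +1

1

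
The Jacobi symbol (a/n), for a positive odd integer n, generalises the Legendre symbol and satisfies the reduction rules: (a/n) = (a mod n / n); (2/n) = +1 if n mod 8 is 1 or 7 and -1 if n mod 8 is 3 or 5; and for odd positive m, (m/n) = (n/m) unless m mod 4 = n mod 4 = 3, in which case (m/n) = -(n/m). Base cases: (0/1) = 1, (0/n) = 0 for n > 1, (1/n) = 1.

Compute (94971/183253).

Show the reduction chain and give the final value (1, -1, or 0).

-1

flip (94971/183253) -> (183253/94971): both odd, 94971 mod 4 = 3, 183253 mod 4 = 1, so the flip contributes +1; sign now +1
(183253/94971): 183253 mod 94971 = 88282, so (183253/94971) = (88282/94971)
factor out 2^1: 88282 = 2^1·44141; with 94971 mod 8 = 3, (2/94971) = -1; sign now -1; continue with (44141/94971)
flip (44141/94971) -> (94971/44141): both odd, 44141 mod 4 = 1, 94971 mod 4 = 3, so the flip contributes +1; sign now -1
(94971/44141): 94971 mod 44141 = 6689, so (94971/44141) = (6689/44141)
flip (6689/44141) -> (44141/6689): both odd, 6689 mod 4 = 1, 44141 mod 4 = 1, so the flip contributes +1; sign now -1
(44141/6689): 44141 mod 6689 = 4007, so (44141/6689) = (4007/6689)
flip (4007/6689) -> (6689/4007): both odd, 4007 mod 4 = 3, 6689 mod 4 = 1, so the flip contributes +1; sign now -1
(6689/4007): 6689 mod 4007 = 2682, so (6689/4007) = (2682/4007)
factor out 2^1: 2682 = 2^1·1341; with 4007 mod 8 = 7, (2/4007) = +1; sign now -1; continue with (1341/4007)
flip (1341/4007) -> (4007/1341): both odd, 1341 mod 4 = 1, 4007 mod 4 = 3, so the flip contributes +1; sign now -1
(4007/1341): 4007 mod 1341 = 1325, so (4007/1341) = (1325/1341)
flip (1325/1341) -> (1341/1325): both odd, 1325 mod 4 = 1, 1341 mod 4 = 1, so the flip contributes +1; sign now -1
(1341/1325): 1341 mod 1325 = 16, so (1341/1325) = (16/1325)
factor out 2^4: 16 = 2^4·1; with 1325 mod 8 = 5, (2/1325) = -1; sign now -1; continue with (1/1325)
reached (1/1325) = 1, so the symbol is -1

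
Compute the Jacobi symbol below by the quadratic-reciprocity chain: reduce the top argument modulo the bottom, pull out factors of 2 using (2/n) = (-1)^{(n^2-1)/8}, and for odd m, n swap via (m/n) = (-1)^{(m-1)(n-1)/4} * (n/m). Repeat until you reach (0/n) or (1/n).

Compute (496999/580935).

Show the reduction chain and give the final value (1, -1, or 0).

1

reciprocity: (496999/580935) = -1·(580935/496999) since 496999 mod 4 = 3, 580935 mod 4 = 3; sign now -1
(580935/496999) = (83936/496999)   [reduce mod 496999]
83936 = 2^5·2623; (2/496999) = +1 since 496999 mod 8 = 7, so (83936/496999) = (+1)^5·(2623/496999); sign now -1
reciprocity: (2623/496999) = -1·(496999/2623) since 2623 mod 4 = 3, 496999 mod 4 = 3; sign now +1
(496999/2623) = (1252/2623)   [reduce mod 2623]
1252 = 2^2·313; (2/2623) = +1 since 2623 mod 8 = 7, so (1252/2623) = (+1)^2·(313/2623); sign now +1
reciprocity: (313/2623) = +1·(2623/313) since 313 mod 4 = 1, 2623 mod 4 = 3; sign now +1
(2623/313) = (119/313)   [reduce mod 313]
reciprocity: (119/313) = +1·(313/119) since 119 mod 4 = 3, 313 mod 4 = 1; sign now +1
(313/119) = (75/119)   [reduce mod 119]
reciprocity: (75/119) = -1·(119/75) since 75 mod 4 = 3, 119 mod 4 = 3; sign now -1
(119/75) = (44/75)   [reduce mod 75]
44 = 2^2·11; (2/75) = -1 since 75 mod 8 = 3, so (44/75) = (-1)^2·(11/75); sign now -1
reciprocity: (11/75) = -1·(75/11) since 11 mod 4 = 3, 75 mod 4 = 3; sign now +1
(75/11) = (9/11)   [reduce mod 11]
reciprocity: (9/11) = +1·(11/9) since 9 mod 4 = 1, 11 mod 4 = 3; sign now +1
(11/9) = (2/9)   [reduce mod 9]
2 = 2^1·1; (2/9) = +1 since 9 mod 8 = 1, so (2/9) = (+1)^1·(1/9); sign now +1
(1/9) = 1; final value = sign = +1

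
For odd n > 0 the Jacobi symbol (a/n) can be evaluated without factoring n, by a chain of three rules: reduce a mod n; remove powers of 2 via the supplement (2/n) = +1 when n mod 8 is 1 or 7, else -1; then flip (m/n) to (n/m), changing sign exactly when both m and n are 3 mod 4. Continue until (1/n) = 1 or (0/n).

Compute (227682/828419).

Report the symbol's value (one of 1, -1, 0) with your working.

227682 = 2^1·113841; (2/828419) = -1 since 828419 mod 8 = 3, so (227682/828419) = (-1)^1·(113841/828419); sign now -1
reciprocity: (113841/828419) = +1·(828419/113841) since 113841 mod 4 = 1, 828419 mod 4 = 3; sign now -1
(828419/113841) = (31532/113841)   [reduce mod 113841]
31532 = 2^2·7883; (2/113841) = +1 since 113841 mod 8 = 1, so (31532/113841) = (+1)^2·(7883/113841); sign now -1
reciprocity: (7883/113841) = +1·(113841/7883) since 7883 mod 4 = 3, 113841 mod 4 = 1; sign now -1
(113841/7883) = (3479/7883)   [reduce mod 7883]
reciprocity: (3479/7883) = -1·(7883/3479) since 3479 mod 4 = 3, 7883 mod 4 = 3; sign now +1
(7883/3479) = (925/3479)   [reduce mod 3479]
reciprocity: (925/3479) = +1·(3479/925) since 925 mod 4 = 1, 3479 mod 4 = 3; sign now +1
(3479/925) = (704/925)   [reduce mod 925]
704 = 2^6·11; (2/925) = -1 since 925 mod 8 = 5, so (704/925) = (-1)^6·(11/925); sign now +1
reciprocity: (11/925) = +1·(925/11) since 11 mod 4 = 3, 925 mod 4 = 1; sign now +1
(925/11) = (1/11)   [reduce mod 11]
(1/11) = 1; final value = sign = +1

1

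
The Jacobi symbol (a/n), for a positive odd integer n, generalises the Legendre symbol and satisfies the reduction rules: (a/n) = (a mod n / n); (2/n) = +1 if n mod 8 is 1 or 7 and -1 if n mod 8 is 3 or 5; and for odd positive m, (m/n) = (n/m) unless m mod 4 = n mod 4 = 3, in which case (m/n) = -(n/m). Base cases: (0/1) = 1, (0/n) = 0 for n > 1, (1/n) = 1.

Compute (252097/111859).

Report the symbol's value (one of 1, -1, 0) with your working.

(252097/111859) = (28379/111859)   [reduce mod 111859]
reciprocity: (28379/111859) = -1·(111859/28379) since 28379 mod 4 = 3, 111859 mod 4 = 3; sign now -1
(111859/28379) = (26722/28379)   [reduce mod 28379]
26722 = 2^1·13361; (2/28379) = -1 since 28379 mod 8 = 3, so (26722/28379) = (-1)^1·(13361/28379); sign now +1
reciprocity: (13361/28379) = +1·(28379/13361) since 13361 mod 4 = 1, 28379 mod 4 = 3; sign now +1
(28379/13361) = (1657/13361)   [reduce mod 13361]
reciprocity: (1657/13361) = +1·(13361/1657) since 1657 mod 4 = 1, 13361 mod 4 = 1; sign now +1
(13361/1657) = (105/1657)   [reduce mod 1657]
reciprocity: (105/1657) = +1·(1657/105) since 105 mod 4 = 1, 1657 mod 4 = 1; sign now +1
(1657/105) = (82/105)   [reduce mod 105]
82 = 2^1·41; (2/105) = +1 since 105 mod 8 = 1, so (82/105) = (+1)^1·(41/105); sign now +1
reciprocity: (41/105) = +1·(105/41) since 41 mod 4 = 1, 105 mod 4 = 1; sign now +1
(105/41) = (23/41)   [reduce mod 41]
reciprocity: (23/41) = +1·(41/23) since 23 mod 4 = 3, 41 mod 4 = 1; sign now +1
(41/23) = (18/23)   [reduce mod 23]
18 = 2^1·9; (2/23) = +1 since 23 mod 8 = 7, so (18/23) = (+1)^1·(9/23); sign now +1
reciprocity: (9/23) = +1·(23/9) since 9 mod 4 = 1, 23 mod 4 = 3; sign now +1
(23/9) = (5/9)   [reduce mod 9]
reciprocity: (5/9) = +1·(9/5) since 5 mod 4 = 1, 9 mod 4 = 1; sign now +1
(9/5) = (4/5)   [reduce mod 5]
4 = 2^2·1; (2/5) = -1 since 5 mod 8 = 5, so (4/5) = (-1)^2·(1/5); sign now +1
(1/5) = 1; final value = sign = +1

1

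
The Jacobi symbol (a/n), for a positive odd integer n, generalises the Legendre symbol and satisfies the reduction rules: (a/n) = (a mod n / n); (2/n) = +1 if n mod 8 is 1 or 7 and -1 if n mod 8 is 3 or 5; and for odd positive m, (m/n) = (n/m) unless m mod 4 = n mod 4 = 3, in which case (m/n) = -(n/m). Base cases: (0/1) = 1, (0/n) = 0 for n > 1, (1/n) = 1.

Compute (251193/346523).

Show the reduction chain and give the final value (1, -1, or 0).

1

flip (251193/346523) -> (346523/251193): both odd, 251193 mod 4 = 1, 346523 mod 4 = 3, so the flip contributes +1; sign now +1
(346523/251193): 346523 mod 251193 = 95330, so (346523/251193) = (95330/251193)
factor out 2^1: 95330 = 2^1·47665; with 251193 mod 8 = 1, (2/251193) = +1; sign now +1; continue with (47665/251193)
flip (47665/251193) -> (251193/47665): both odd, 47665 mod 4 = 1, 251193 mod 4 = 1, so the flip contributes +1; sign now +1
(251193/47665): 251193 mod 47665 = 12868, so (251193/47665) = (12868/47665)
factor out 2^2: 12868 = 2^2·3217; with 47665 mod 8 = 1, (2/47665) = +1; sign now +1; continue with (3217/47665)
flip (3217/47665) -> (47665/3217): both odd, 3217 mod 4 = 1, 47665 mod 4 = 1, so the flip contributes +1; sign now +1
(47665/3217): 47665 mod 3217 = 2627, so (47665/3217) = (2627/3217)
flip (2627/3217) -> (3217/2627): both odd, 2627 mod 4 = 3, 3217 mod 4 = 1, so the flip contributes +1; sign now +1
(3217/2627): 3217 mod 2627 = 590, so (3217/2627) = (590/2627)
factor out 2^1: 590 = 2^1·295; with 2627 mod 8 = 3, (2/2627) = -1; sign now -1; continue with (295/2627)
flip (295/2627) -> (2627/295): both odd, 295 mod 4 = 3, 2627 mod 4 = 3, so the flip contributes -1; sign now +1
(2627/295): 2627 mod 295 = 267, so (2627/295) = (267/295)
flip (267/295) -> (295/267): both odd, 267 mod 4 = 3, 295 mod 4 = 3, so the flip contributes -1; sign now -1
(295/267): 295 mod 267 = 28, so (295/267) = (28/267)
factor out 2^2: 28 = 2^2·7; with 267 mod 8 = 3, (2/267) = -1; sign now -1; continue with (7/267)
flip (7/267) -> (267/7): both odd, 7 mod 4 = 3, 267 mod 4 = 3, so the flip contributes -1; sign now +1
(267/7): 267 mod 7 = 1, so (267/7) = (1/7)
reached (1/7) = 1, so the symbol is +1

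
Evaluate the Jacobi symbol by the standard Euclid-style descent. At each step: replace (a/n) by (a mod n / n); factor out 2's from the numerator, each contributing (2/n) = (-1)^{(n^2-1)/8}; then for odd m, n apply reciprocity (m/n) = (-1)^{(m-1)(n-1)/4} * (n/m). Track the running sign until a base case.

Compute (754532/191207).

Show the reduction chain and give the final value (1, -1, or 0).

(754532/191207): 754532 mod 191207 = 180911, so (754532/191207) = (180911/191207)
flip (180911/191207) -> (191207/180911): both odd, 180911 mod 4 = 3, 191207 mod 4 = 3, so the flip contributes -1; sign now -1
(191207/180911): 191207 mod 180911 = 10296, so (191207/180911) = (10296/180911)
factor out 2^3: 10296 = 2^3·1287; with 180911 mod 8 = 7, (2/180911) = +1; sign now -1; continue with (1287/180911)
flip (1287/180911) -> (180911/1287): both odd, 1287 mod 4 = 3, 180911 mod 4 = 3, so the flip contributes -1; sign now +1
(180911/1287): 180911 mod 1287 = 731, so (180911/1287) = (731/1287)
flip (731/1287) -> (1287/731): both odd, 731 mod 4 = 3, 1287 mod 4 = 3, so the flip contributes -1; sign now -1
(1287/731): 1287 mod 731 = 556, so (1287/731) = (556/731)
factor out 2^2: 556 = 2^2·139; with 731 mod 8 = 3, (2/731) = -1; sign now -1; continue with (139/731)
flip (139/731) -> (731/139): both odd, 139 mod 4 = 3, 731 mod 4 = 3, so the flip contributes -1; sign now +1
(731/139): 731 mod 139 = 36, so (731/139) = (36/139)
factor out 2^2: 36 = 2^2·9; with 139 mod 8 = 3, (2/139) = -1; sign now +1; continue with (9/139)
flip (9/139) -> (139/9): both odd, 9 mod 4 = 1, 139 mod 4 = 3, so the flip contributes +1; sign now +1
(139/9): 139 mod 9 = 4, so (139/9) = (4/9)
factor out 2^2: 4 = 2^2·1; with 9 mod 8 = 1, (2/9) = +1; sign now +1; continue with (1/9)
reached (1/9) = 1, so the symbol is +1

1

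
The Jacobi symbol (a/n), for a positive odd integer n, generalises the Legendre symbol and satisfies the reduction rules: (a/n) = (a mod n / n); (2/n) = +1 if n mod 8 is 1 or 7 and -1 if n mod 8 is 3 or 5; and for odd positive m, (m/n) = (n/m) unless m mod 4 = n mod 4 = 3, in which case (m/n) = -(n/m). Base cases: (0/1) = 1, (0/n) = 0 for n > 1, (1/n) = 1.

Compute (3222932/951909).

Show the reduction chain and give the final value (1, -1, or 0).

1

(3222932/951909) = (367205/951909)   [reduce mod 951909]
reciprocity: (367205/951909) = +1·(951909/367205) since 367205 mod 4 = 1, 951909 mod 4 = 1; sign now +1
(951909/367205) = (217499/367205)   [reduce mod 367205]
reciprocity: (217499/367205) = +1·(367205/217499) since 217499 mod 4 = 3, 367205 mod 4 = 1; sign now +1
(367205/217499) = (149706/217499)   [reduce mod 217499]
149706 = 2^1·74853; (2/217499) = -1 since 217499 mod 8 = 3, so (149706/217499) = (-1)^1·(74853/217499); sign now -1
reciprocity: (74853/217499) = +1·(217499/74853) since 74853 mod 4 = 1, 217499 mod 4 = 3; sign now -1
(217499/74853) = (67793/74853)   [reduce mod 74853]
reciprocity: (67793/74853) = +1·(74853/67793) since 67793 mod 4 = 1, 74853 mod 4 = 1; sign now -1
(74853/67793) = (7060/67793)   [reduce mod 67793]
7060 = 2^2·1765; (2/67793) = +1 since 67793 mod 8 = 1, so (7060/67793) = (+1)^2·(1765/67793); sign now -1
reciprocity: (1765/67793) = +1·(67793/1765) since 1765 mod 4 = 1, 67793 mod 4 = 1; sign now -1
(67793/1765) = (723/1765)   [reduce mod 1765]
reciprocity: (723/1765) = +1·(1765/723) since 723 mod 4 = 3, 1765 mod 4 = 1; sign now -1
(1765/723) = (319/723)   [reduce mod 723]
reciprocity: (319/723) = -1·(723/319) since 319 mod 4 = 3, 723 mod 4 = 3; sign now +1
(723/319) = (85/319)   [reduce mod 319]
reciprocity: (85/319) = +1·(319/85) since 85 mod 4 = 1, 319 mod 4 = 3; sign now +1
(319/85) = (64/85)   [reduce mod 85]
64 = 2^6·1; (2/85) = -1 since 85 mod 8 = 5, so (64/85) = (-1)^6·(1/85); sign now +1
(1/85) = 1; final value = sign = +1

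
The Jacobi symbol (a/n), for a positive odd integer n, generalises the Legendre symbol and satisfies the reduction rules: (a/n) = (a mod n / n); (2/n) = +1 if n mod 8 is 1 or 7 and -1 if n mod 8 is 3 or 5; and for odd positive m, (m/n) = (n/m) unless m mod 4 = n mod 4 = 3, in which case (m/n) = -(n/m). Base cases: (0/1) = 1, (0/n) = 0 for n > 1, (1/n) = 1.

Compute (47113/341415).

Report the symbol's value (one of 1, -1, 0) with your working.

flip (47113/341415) -> (341415/47113): both odd, 47113 mod 4 = 1, 341415 mod 4 = 3, so the flip contributes +1; sign now +1
(341415/47113): 341415 mod 47113 = 11624, so (341415/47113) = (11624/47113)
factor out 2^3: 11624 = 2^3·1453; with 47113 mod 8 = 1, (2/47113) = +1; sign now +1; continue with (1453/47113)
flip (1453/47113) -> (47113/1453): both odd, 1453 mod 4 = 1, 47113 mod 4 = 1, so the flip contributes +1; sign now +1
(47113/1453): 47113 mod 1453 = 617, so (47113/1453) = (617/1453)
flip (617/1453) -> (1453/617): both odd, 617 mod 4 = 1, 1453 mod 4 = 1, so the flip contributes +1; sign now +1
(1453/617): 1453 mod 617 = 219, so (1453/617) = (219/617)
flip (219/617) -> (617/219): both odd, 219 mod 4 = 3, 617 mod 4 = 1, so the flip contributes +1; sign now +1
(617/219): 617 mod 219 = 179, so (617/219) = (179/219)
flip (179/219) -> (219/179): both odd, 179 mod 4 = 3, 219 mod 4 = 3, so the flip contributes -1; sign now -1
(219/179): 219 mod 179 = 40, so (219/179) = (40/179)
factor out 2^3: 40 = 2^3·5; with 179 mod 8 = 3, (2/179) = -1; sign now +1; continue with (5/179)
flip (5/179) -> (179/5): both odd, 5 mod 4 = 1, 179 mod 4 = 3, so the flip contributes +1; sign now +1
(179/5): 179 mod 5 = 4, so (179/5) = (4/5)
factor out 2^2: 4 = 2^2·1; with 5 mod 8 = 5, (2/5) = -1; sign now +1; continue with (1/5)
reached (1/5) = 1, so the symbol is +1

1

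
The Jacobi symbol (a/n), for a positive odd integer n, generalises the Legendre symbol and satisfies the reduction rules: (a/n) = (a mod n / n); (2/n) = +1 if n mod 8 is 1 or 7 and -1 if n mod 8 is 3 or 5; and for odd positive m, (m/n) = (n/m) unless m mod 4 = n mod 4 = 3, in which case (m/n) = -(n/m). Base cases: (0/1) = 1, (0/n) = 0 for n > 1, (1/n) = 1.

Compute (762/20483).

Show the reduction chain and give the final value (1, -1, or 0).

1

factor out 2^1: 762 = 2^1·381; with 20483 mod 8 = 3, (2/20483) = -1; sign now -1; continue with (381/20483)
flip (381/20483) -> (20483/381): both odd, 381 mod 4 = 1, 20483 mod 4 = 3, so the flip contributes +1; sign now -1
(20483/381): 20483 mod 381 = 290, so (20483/381) = (290/381)
factor out 2^1: 290 = 2^1·145; with 381 mod 8 = 5, (2/381) = -1; sign now +1; continue with (145/381)
flip (145/381) -> (381/145): both odd, 145 mod 4 = 1, 381 mod 4 = 1, so the flip contributes +1; sign now +1
(381/145): 381 mod 145 = 91, so (381/145) = (91/145)
flip (91/145) -> (145/91): both odd, 91 mod 4 = 3, 145 mod 4 = 1, so the flip contributes +1; sign now +1
(145/91): 145 mod 91 = 54, so (145/91) = (54/91)
factor out 2^1: 54 = 2^1·27; with 91 mod 8 = 3, (2/91) = -1; sign now -1; continue with (27/91)
flip (27/91) -> (91/27): both odd, 27 mod 4 = 3, 91 mod 4 = 3, so the flip contributes -1; sign now +1
(91/27): 91 mod 27 = 10, so (91/27) = (10/27)
factor out 2^1: 10 = 2^1·5; with 27 mod 8 = 3, (2/27) = -1; sign now -1; continue with (5/27)
flip (5/27) -> (27/5): both odd, 5 mod 4 = 1, 27 mod 4 = 3, so the flip contributes +1; sign now -1
(27/5): 27 mod 5 = 2, so (27/5) = (2/5)
factor out 2^1: 2 = 2^1·1; with 5 mod 8 = 5, (2/5) = -1; sign now +1; continue with (1/5)
reached (1/5) = 1, so the symbol is +1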